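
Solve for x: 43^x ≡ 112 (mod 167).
28

Baby-step giant-step with step n = ⌈√167⌉ = 13.
Baby steps 43^j mod 167 (j:value) for j=0..12: 0:1, 1:43, 2:12, 3:15, 4:144, 5:13, 6:58, 7:156, 8:28, 9:35, 10:2, 11:86, 12:24.
Giant-step multiplier: 43^(-13) ≡ 43^(166-13) = 43^153 ≡ 39 (mod 167).
Giant steps γ_i = 112·39^i mod 167: γ_0=112, γ_1=26, γ_2=12 (in table at j=2).
x = i·n + j = 2·13 + 2 = 28.
Check: 43^28 ≡ 112 (mod 167).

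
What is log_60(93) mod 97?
92

Baby-step giant-step with step n = ⌈√97⌉ = 10.
Baby steps 60^j mod 97 (j:value) for j=0..9: 0:1, 1:60, 2:11, 3:78, 4:24, 5:82, 6:70, 7:29, 8:91, 9:28.
Giant-step multiplier: 60^(-10) ≡ 60^(96-10) = 60^86 ≡ 72 (mod 97).
Giant steps γ_i = 93·72^i mod 97: γ_0=93, γ_1=3, γ_2=22, γ_3=32, γ_4=73, γ_5=18, γ_6=35, γ_7=95, γ_8=50, γ_9=11 (in table at j=2).
x = i·n + j = 9·10 + 2 = 92.
Check: 60^92 ≡ 93 (mod 97).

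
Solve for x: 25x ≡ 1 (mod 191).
107

gcd(25, 191) = 1, so the inverse exists.
Extended Euclidean algorithm on (191, 25):
191 = 7 × 25 + 16  ⟹  16 = (1)·191 + (-7)·25
25 = 1 × 16 + 9  ⟹  9 = (-1)·191 + (8)·25
16 = 1 × 9 + 7  ⟹  7 = (2)·191 + (-15)·25
9 = 1 × 7 + 2  ⟹  2 = (-3)·191 + (23)·25
7 = 3 × 2 + 1  ⟹  1 = (11)·191 + (-84)·25
So (-84)·25 ≡ 1 (mod 191), i.e. 25^(-1) ≡ -84 ≡ 107 (mod 191).
Check: 25 × 107 = 2675 ≡ 1 (mod 191)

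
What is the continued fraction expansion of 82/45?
[1; 1, 4, 1, 1, 1, 2]

Euclidean algorithm steps:
82 = 1 × 45 + 37
45 = 1 × 37 + 8
37 = 4 × 8 + 5
8 = 1 × 5 + 3
5 = 1 × 3 + 2
3 = 1 × 2 + 1
2 = 2 × 1 + 0
Continued fraction: [1; 1, 4, 1, 1, 1, 2]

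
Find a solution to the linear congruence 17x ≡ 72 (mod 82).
x ≡ 38 (mod 82)

gcd(17, 82) = 1, which divides 72, so solutions exist.
Find 17^(-1) mod 82 by the extended Euclidean algorithm:
82 = 4 × 17 + 14  ⟹  14 = (1)·82 + (-4)·17
17 = 1 × 14 + 3  ⟹  3 = (-1)·82 + (5)·17
14 = 4 × 3 + 2  ⟹  2 = (5)·82 + (-24)·17
3 = 1 × 2 + 1  ⟹  1 = (-6)·82 + (29)·17
So (29)·17 ≡ 1 (mod 82), i.e. 17^(-1) ≡ 29 (mod 82).
x ≡ 29 × 72 = 2088 ≡ 38 (mod 82).
Check: 17 × 38 = 646 ≡ 72 (mod 82).
Unique solution: x ≡ 38 (mod 82)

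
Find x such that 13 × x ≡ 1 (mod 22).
17

gcd(13, 22) = 1, so the inverse exists.
Extended Euclidean algorithm on (22, 13):
22 = 1 × 13 + 9  ⟹  9 = (1)·22 + (-1)·13
13 = 1 × 9 + 4  ⟹  4 = (-1)·22 + (2)·13
9 = 2 × 4 + 1  ⟹  1 = (3)·22 + (-5)·13
So (-5)·13 ≡ 1 (mod 22), i.e. 13^(-1) ≡ -5 ≡ 17 (mod 22).
Check: 13 × 17 = 221 ≡ 1 (mod 22)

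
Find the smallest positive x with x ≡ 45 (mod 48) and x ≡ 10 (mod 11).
285

Using Chinese Remainder Theorem:
M = 48 × 11 = 528
M1 = 11, M2 = 48
y1 = 11^(-1) mod 48 = 35
y2 = 48^(-1) mod 11 = 3
x = (45×11×35 + 10×48×3) mod 528 = 285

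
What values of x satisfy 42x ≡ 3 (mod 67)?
x ≡ 24 (mod 67)

gcd(42, 67) = 1, which divides 3, so solutions exist.
Find 42^(-1) mod 67 by the extended Euclidean algorithm:
67 = 1 × 42 + 25  ⟹  25 = (1)·67 + (-1)·42
42 = 1 × 25 + 17  ⟹  17 = (-1)·67 + (2)·42
25 = 1 × 17 + 8  ⟹  8 = (2)·67 + (-3)·42
17 = 2 × 8 + 1  ⟹  1 = (-5)·67 + (8)·42
So (8)·42 ≡ 1 (mod 67), i.e. 42^(-1) ≡ 8 (mod 67).
x ≡ 8 × 3 = 24 ≡ 24 (mod 67).
Check: 42 × 24 = 1008 ≡ 3 (mod 67).
Unique solution: x ≡ 24 (mod 67)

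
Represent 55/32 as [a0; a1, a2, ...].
[1; 1, 2, 1, 1, 4]

Euclidean algorithm steps:
55 = 1 × 32 + 23
32 = 1 × 23 + 9
23 = 2 × 9 + 5
9 = 1 × 5 + 4
5 = 1 × 4 + 1
4 = 4 × 1 + 0
Continued fraction: [1; 1, 2, 1, 1, 4]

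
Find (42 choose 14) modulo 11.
10

Using Lucas' theorem:
Write n=42 and k=14 in base 11:
n in base 11: [3, 9]
k in base 11: [1, 3]
C(42,14) mod 11 = ∏ C(n_i, k_i) mod 11
Digit binomials (mod 11): C(3,1) = 3; C(9,3) = 84 ≡ 7
Product: 3 × 7 = 21 ≡ 10 (mod 11)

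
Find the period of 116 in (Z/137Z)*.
136

137 is prime, so ord(116) divides φ(137) = 136.
Divisors of 136: 1, 2, 4, 8, 17, 34, 68, 136.
Repeated squaring: 116^1 ≡ 116, 116^2 ≡ 30, 116^4 ≡ 78, 116^8 ≡ 56, 116^16 ≡ 122, 116^32 ≡ 88, 116^64 ≡ 72, 116^128 ≡ 115 (mod 137).
Test 116^d mod 137 for each divisor d in increasing order:
116^1 ≡ 116
116^2 ≡ 30
116^4 ≡ 78
116^8 ≡ 56
116^17 = 116^16·116^1 ≡ 41
116^34 = 116^32·116^2 ≡ 37
116^68 = 116^64·116^4 ≡ 136
116^136 = 116^128·116^8 ≡ 1  ← first divisor giving 1
The order is 136.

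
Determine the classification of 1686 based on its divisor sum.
abundant

Proper divisors of 1686: sum = 1 + 2 + 3 + 6 + 281 + 562 + 843 = 1698
Since 1698 > 1686, 1686 is abundant.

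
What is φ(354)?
116

354 = 2 × 3 × 59
φ(n) = n × ∏(1 - 1/p) for each prime p dividing n
φ(354) = 354 × (1 - 1/2) × (1 - 1/3) × (1 - 1/59) = 116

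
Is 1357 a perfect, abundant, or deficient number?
deficient

Proper divisors of 1357: sum = 1 + 23 + 59 = 83
Since 83 < 1357, 1357 is deficient.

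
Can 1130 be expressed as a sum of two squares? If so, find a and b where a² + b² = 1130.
13² + 31² (a=13, b=31)

Factorization: 1130 = 2 × 5 × 113
By Fermat: n is sum of two squares iff every prime p ≡ 3 (mod 4) appears to even power.
All primes ≡ 3 (mod 4) appear to even power.
Search a = 0, 1, 2, … for 1130 - a² a perfect square: first hit at a = 13: 1130 - 169 = 961 = 31².
1130 = 13² + 31² = 169 + 961 ✓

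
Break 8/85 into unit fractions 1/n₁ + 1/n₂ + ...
1/11 + 1/312 + 1/291720

Greedy algorithm:
8/85: ceiling(85/8) = 11, use 1/11
3/935: ceiling(935/3) = 312, use 1/312
1/291720: ceiling(291720/1) = 291720, use 1/291720
Result: 8/85 = 1/11 + 1/312 + 1/291720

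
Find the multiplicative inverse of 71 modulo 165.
86

gcd(71, 165) = 1, so the inverse exists.
Extended Euclidean algorithm on (165, 71):
165 = 2 × 71 + 23  ⟹  23 = (1)·165 + (-2)·71
71 = 3 × 23 + 2  ⟹  2 = (-3)·165 + (7)·71
23 = 11 × 2 + 1  ⟹  1 = (34)·165 + (-79)·71
So (-79)·71 ≡ 1 (mod 165), i.e. 71^(-1) ≡ -79 ≡ 86 (mod 165).
Check: 71 × 86 = 6106 ≡ 1 (mod 165)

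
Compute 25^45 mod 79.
52

Repeated squaring. Binary of 45 = 101101.
25^1 ≡ 25 (mod 79); 25^2 ≡ 72 (mod 79); 25^4 ≡ 49 (mod 79); 25^8 ≡ 31 (mod 79); 25^16 ≡ 13 (mod 79); 25^32 ≡ 11 (mod 79)
25^45 = 25^1 × 25^4 × 25^8 × 25^32 ≡ 52 (mod 79)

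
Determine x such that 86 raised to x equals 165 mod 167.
99

Baby-step giant-step with step n = ⌈√167⌉ = 13.
Baby steps 86^j mod 167 (j:value) for j=0..12: 0:1, 1:86, 2:48, 3:120, 4:133, 5:82, 6:38, 7:95, 8:154, 9:51, 10:44, 11:110, 12:108.
Giant-step multiplier: 86^(-13) ≡ 86^(166-13) = 86^153 ≡ 60 (mod 167).
Giant steps γ_i = 165·60^i mod 167: γ_0=165, γ_1=47, γ_2=148, γ_3=29, γ_4=70, γ_5=25, γ_6=164, γ_7=154 (in table at j=8).
x = i·n + j = 7·13 + 8 = 99.
Check: 86^99 ≡ 165 (mod 167).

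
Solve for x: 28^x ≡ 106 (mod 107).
53

Baby-step giant-step with step n = ⌈√107⌉ = 11.
Baby steps 28^j mod 107 (j:value) for j=0..10: 0:1, 1:28, 2:35, 3:17, 4:48, 5:60, 6:75, 7:67, 8:57, 9:98, 10:69.
Giant-step multiplier: 28^(-11) ≡ 28^(106-11) = 28^95 ≡ 18 (mod 107).
Giant steps γ_i = 106·18^i mod 107: γ_0=106, γ_1=89, γ_2=104, γ_3=53, γ_4=98 (in table at j=9).
x = i·n + j = 4·11 + 9 = 53.
Check: 28^53 ≡ 106 (mod 107).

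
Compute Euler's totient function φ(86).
42

86 = 2 × 43
φ(n) = n × ∏(1 - 1/p) for each prime p dividing n
φ(86) = 86 × (1 - 1/2) × (1 - 1/43) = 42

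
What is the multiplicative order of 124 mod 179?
89

179 is prime, so ord(124) divides φ(179) = 178.
Divisors of 178: 1, 2, 89, 178.
Repeated squaring: 124^1 ≡ 124, 124^2 ≡ 161, 124^4 ≡ 145, 124^8 ≡ 82, 124^16 ≡ 101, 124^32 ≡ 177, 124^64 ≡ 4, 124^128 ≡ 16 (mod 179).
Test 124^d mod 179 for each divisor d in increasing order:
124^1 ≡ 124
124^2 ≡ 161
124^89 = 124^64·124^16·124^8·124^1 ≡ 1  ← first divisor giving 1
The order is 89.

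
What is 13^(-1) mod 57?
22

gcd(13, 57) = 1, so the inverse exists.
Extended Euclidean algorithm on (57, 13):
57 = 4 × 13 + 5  ⟹  5 = (1)·57 + (-4)·13
13 = 2 × 5 + 3  ⟹  3 = (-2)·57 + (9)·13
5 = 1 × 3 + 2  ⟹  2 = (3)·57 + (-13)·13
3 = 1 × 2 + 1  ⟹  1 = (-5)·57 + (22)·13
So (22)·13 ≡ 1 (mod 57), i.e. 13^(-1) ≡ 22 (mod 57).
Check: 13 × 22 = 286 ≡ 1 (mod 57)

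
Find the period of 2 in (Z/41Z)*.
20

41 is prime, so ord(2) divides φ(41) = 40.
Divisors of 40: 1, 2, 4, 5, 8, 10, 20, 40.
Repeated squaring: 2^1 ≡ 2, 2^2 ≡ 4, 2^4 ≡ 16, 2^8 ≡ 10, 2^16 ≡ 18, 2^32 ≡ 37 (mod 41).
Test 2^d mod 41 for each divisor d in increasing order:
2^1 ≡ 2
2^2 ≡ 4
2^4 ≡ 16
2^5 = 2^4·2^1 ≡ 32
2^8 ≡ 10
2^10 = 2^8·2^2 ≡ 40
2^20 = 2^16·2^4 ≡ 1  ← first divisor giving 1
The order is 20.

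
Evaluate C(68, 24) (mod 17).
0

Using Lucas' theorem:
Write n=68 and k=24 in base 17:
n in base 17: [4, 0]
k in base 17: [1, 7]
C(68,24) mod 17 = ∏ C(n_i, k_i) mod 17
Digit binomials (mod 17): C(4,1) = 4; C(0,7) = 0 (k_i > n_i)
Product: 4 × 0 = 0 ≡ 0 (mod 17)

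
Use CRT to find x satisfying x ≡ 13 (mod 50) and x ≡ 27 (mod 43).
113

Using Chinese Remainder Theorem:
M = 50 × 43 = 2150
M1 = 43, M2 = 50
y1 = 43^(-1) mod 50 = 7
y2 = 50^(-1) mod 43 = 37
x = (13×43×7 + 27×50×37) mod 2150 = 113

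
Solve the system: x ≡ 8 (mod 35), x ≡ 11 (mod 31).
848

Using Chinese Remainder Theorem:
M = 35 × 31 = 1085
M1 = 31, M2 = 35
y1 = 31^(-1) mod 35 = 26
y2 = 35^(-1) mod 31 = 8
x = (8×31×26 + 11×35×8) mod 1085 = 848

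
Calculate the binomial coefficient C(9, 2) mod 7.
1

Using Lucas' theorem:
Write n=9 and k=2 in base 7:
n in base 7: [1, 2]
k in base 7: [0, 2]
C(9,2) mod 7 = ∏ C(n_i, k_i) mod 7
Digit binomials (mod 7): C(1,0) = 1; C(2,2) = 1
Product: 1 × 1 = 1 ≡ 1 (mod 7)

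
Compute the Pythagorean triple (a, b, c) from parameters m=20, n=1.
(399, 40, 401)

Euclid's formula: a = m² - n², b = 2mn, c = m² + n²
m = 20, n = 1
a = 20² - 1² = 400 - 1 = 399
b = 2 × 20 × 1 = 40
c = 20² + 1² = 400 + 1 = 401
Verification: 399² + 40² = 159201 + 1600 = 160801 = 401² ✓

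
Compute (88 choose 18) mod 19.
0

Using Lucas' theorem:
Write n=88 and k=18 in base 19:
n in base 19: [4, 12]
k in base 19: [0, 18]
C(88,18) mod 19 = ∏ C(n_i, k_i) mod 19
Digit binomials (mod 19): C(4,0) = 1; C(12,18) = 0 (k_i > n_i)
Product: 1 × 0 = 0 ≡ 0 (mod 19)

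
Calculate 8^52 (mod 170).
16

Repeated squaring. Binary of 52 = 110100.
8^1 ≡ 8 (mod 170); 8^2 ≡ 64 (mod 170); 8^4 ≡ 16 (mod 170); 8^8 ≡ 86 (mod 170); 8^16 ≡ 86 (mod 170); 8^32 ≡ 86 (mod 170)
8^52 = 8^4 × 8^16 × 8^32 ≡ 16 (mod 170)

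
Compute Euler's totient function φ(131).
130

131 = 131
φ(n) = n × ∏(1 - 1/p) for each prime p dividing n
φ(131) = 131 × (1 - 1/131) = 130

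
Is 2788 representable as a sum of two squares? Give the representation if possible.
22² + 48² (a=22, b=48)

Factorization: 2788 = 2^2 × 17 × 41
By Fermat: n is sum of two squares iff every prime p ≡ 3 (mod 4) appears to even power.
All primes ≡ 3 (mod 4) appear to even power.
Search a = 0, 1, 2, … for 2788 - a² a perfect square: first hit at a = 22: 2788 - 484 = 2304 = 48².
2788 = 22² + 48² = 484 + 2304 ✓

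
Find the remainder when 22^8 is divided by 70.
36

Repeated squaring. Binary of 8 = 1000.
22^1 ≡ 22 (mod 70); 22^2 ≡ 64 (mod 70); 22^4 ≡ 36 (mod 70); 22^8 ≡ 36 (mod 70)
22^8 = 22^8 ≡ 36 (mod 70)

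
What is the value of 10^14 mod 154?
100

Repeated squaring. Binary of 14 = 1110.
10^1 ≡ 10 (mod 154); 10^2 ≡ 100 (mod 154); 10^4 ≡ 144 (mod 154); 10^8 ≡ 100 (mod 154)
10^14 = 10^2 × 10^4 × 10^8 ≡ 100 (mod 154)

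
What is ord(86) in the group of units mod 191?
95

191 is prime, so ord(86) divides φ(191) = 190.
Divisors of 190: 1, 2, 5, 10, 19, 38, 95, 190.
Repeated squaring: 86^1 ≡ 86, 86^2 ≡ 138, 86^4 ≡ 135, 86^8 ≡ 80, 86^16 ≡ 97, 86^32 ≡ 50, 86^64 ≡ 17, 86^128 ≡ 98 (mod 191).
Test 86^d mod 191 for each divisor d in increasing order:
86^1 ≡ 86
86^2 ≡ 138
86^5 = 86^4·86^1 ≡ 150
86^10 = 86^8·86^2 ≡ 153
86^19 = 86^16·86^2·86^1 ≡ 39
86^38 = 86^32·86^4·86^2 ≡ 184
86^95 = 86^64·86^16·86^8·86^4·86^2·86^1 ≡ 1  ← first divisor giving 1
The order is 95.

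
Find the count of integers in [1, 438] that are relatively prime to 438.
144

438 = 2 × 3 × 73
φ(n) = n × ∏(1 - 1/p) for each prime p dividing n
φ(438) = 438 × (1 - 1/2) × (1 - 1/3) × (1 - 1/73) = 144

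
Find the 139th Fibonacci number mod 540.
221

Matrix identity: Q^n = [[F_(n+1), F_n], [F_n, F_(n-1)]] with Q = [[1,1],[1,0]].
n = 139 = 10001011₂. Square-and-multiply, entries mod 540:
Q^1 = [[1,1],[1,0]]
Q^2 = (Q^1)² = [[2,1],[1,1]]
Q^4 = (Q^2)² = [[5,3],[3,2]]
Q^8 = (Q^4)² = [[34,21],[21,13]]
Q^17 = (Q^8)²·Q = [[424,517],[517,447]]
Q^34 = (Q^17)² = [[485,487],[487,538]]
Q^69 = (Q^34)²·Q = [[215,434],[434,321]]
Q^139 = (Q^69)²·Q = [[105,221],[221,424]]
F_139 mod 540 = Q^139[0][1] = 221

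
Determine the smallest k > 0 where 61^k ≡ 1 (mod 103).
17

103 is prime, so ord(61) divides φ(103) = 102.
Divisors of 102: 1, 2, 3, 6, 17, 34, 51, 102.
Repeated squaring: 61^1 ≡ 61, 61^2 ≡ 13, 61^4 ≡ 66, 61^8 ≡ 30, 61^16 ≡ 76, 61^32 ≡ 8, 61^64 ≡ 64 (mod 103).
Test 61^d mod 103 for each divisor d in increasing order:
61^1 ≡ 61
61^2 ≡ 13
61^3 = 61^2·61^1 ≡ 72
61^6 = 61^4·61^2 ≡ 34
61^17 = 61^16·61^1 ≡ 1  ← first divisor giving 1
The order is 17.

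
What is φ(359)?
358

359 = 359
φ(n) = n × ∏(1 - 1/p) for each prime p dividing n
φ(359) = 359 × (1 - 1/359) = 358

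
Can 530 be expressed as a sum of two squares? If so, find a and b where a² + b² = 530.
1² + 23² (a=1, b=23)

Factorization: 530 = 2 × 5 × 53
By Fermat: n is sum of two squares iff every prime p ≡ 3 (mod 4) appears to even power.
All primes ≡ 3 (mod 4) appear to even power.
Search a = 0, 1, 2, … for 530 - a² a perfect square: first hit at a = 1: 530 - 1 = 529 = 23².
530 = 1² + 23² = 1 + 529 ✓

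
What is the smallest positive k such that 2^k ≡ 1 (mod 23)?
11

23 is prime, so ord(2) divides φ(23) = 22.
Divisors of 22: 1, 2, 11, 22.
Repeated squaring: 2^1 ≡ 2, 2^2 ≡ 4, 2^4 ≡ 16, 2^8 ≡ 3, 2^16 ≡ 9 (mod 23).
Test 2^d mod 23 for each divisor d in increasing order:
2^1 ≡ 2
2^2 ≡ 4
2^11 = 2^8·2^2·2^1 ≡ 1  ← first divisor giving 1
The order is 11.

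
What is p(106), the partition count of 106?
384276336

p(n) counts ways to write n as a sum of positive integers (order ignored).
Euler's pentagonal recurrence: p(k) = p(k-1) + p(k-2) - p(k-5) - p(k-7) + p(k-12) + p(k-15) - ... (offsets j(3j∓1)/2, signs ++--, p(0)=1, p(<0)=0).
DP table for k = 0..105: p(0)=1, p(1)=1, p(2)=2, p(3)=3, p(4)=5, p(5)=7, p(6)=11, p(7)=15, p(8)=22, p(9)=30, p(10)=42, p(11)=56, p(12)=77, p(13)=101, p(14)=135, p(15)=176, p(16)=231, p(17)=297, p(18)=385, p(19)=490, p(20)=627, p(21)=792, p(22)=1002, p(23)=1255, p(24)=1575, p(25)=1958, p(26)=2436, p(27)=3010, p(28)=3718, p(29)=4565, p(30)=5604, p(31)=6842, p(32)=8349, p(33)=10143, p(34)=12310, p(35)=14883, p(36)=17977, p(37)=21637, p(38)=26015, p(39)=31185, p(40)=37338, p(41)=44583, p(42)=53174, p(43)=63261, p(44)=75175, p(45)=89134, p(46)=105558, p(47)=124754, p(48)=147273, p(49)=173525, p(50)=204226, p(51)=239943, p(52)=281589, p(53)=329931, p(54)=386155, p(55)=451276, p(56)=526823, p(57)=614154, p(58)=715220, p(59)=831820, p(60)=966467, p(61)=1121505, p(62)=1300156, p(63)=1505499, p(64)=1741630, p(65)=2012558, p(66)=2323520, p(67)=2679689, p(68)=3087735, p(69)=3554345, p(70)=4087968, p(71)=4697205, p(72)=5392783, p(73)=6185689, p(74)=7089500, p(75)=8118264, p(76)=9289091, p(77)=10619863, p(78)=12132164, p(79)=13848650, p(80)=15796476, p(81)=18004327, p(82)=20506255, p(83)=23338469, p(84)=26543660, p(85)=30167357, p(86)=34262962, p(87)=38887673, p(88)=44108109, p(89)=49995925, p(90)=56634173, p(91)=64112359, p(92)=72533807, p(93)=82010177, p(94)=92669720, p(95)=104651419, p(96)=118114304, p(97)=133230930, p(98)=150198136, p(99)=169229875, p(100)=190569292, p(101)=214481126, p(102)=241265379, p(103)=271248950, p(104)=304801365, p(105)=342325709.
Final step: p(106) = p(105) + p(104) - p(101) - p(99) + p(94) + p(91) - p(84) - p(80) + p(71) + p(66) - p(55) - p(49) + p(36) + p(29) - p(14) - p(6)
= 342325709 + 304801365 - 214481126 - 169229875 + 92669720 + 64112359 - 26543660 - 15796476 + 4697205 + 2323520 - 451276 - 173525 + 17977 + 4565 - 135 - 11
= 384276336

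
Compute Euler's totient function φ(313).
312

313 = 313
φ(n) = n × ∏(1 - 1/p) for each prime p dividing n
φ(313) = 313 × (1 - 1/313) = 312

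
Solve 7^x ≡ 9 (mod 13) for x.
4

Baby-step giant-step with step n = ⌈√13⌉ = 4.
Baby steps 7^j mod 13 (j:value) for j=0..3: 0:1, 1:7, 2:10, 3:5.
Giant-step multiplier: 7^(-4) ≡ 7^(12-4) = 7^8 ≡ 3 (mod 13).
Giant steps γ_i = 9·3^i mod 13: γ_0=9, γ_1=1 (in table at j=0).
x = i·n + j = 1·4 + 0 = 4.
Check: 7^4 ≡ 9 (mod 13).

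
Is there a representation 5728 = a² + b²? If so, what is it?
Not possible

Factorization: 5728 = 2^5 × 179
By Fermat: n is sum of two squares iff every prime p ≡ 3 (mod 4) appears to even power.
Prime(s) ≡ 3 (mod 4) with odd exponent: [(179, 1)]
Therefore 5728 cannot be expressed as a² + b².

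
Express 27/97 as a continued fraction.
[0; 3, 1, 1, 2, 5]

Euclidean algorithm steps:
27 = 0 × 97 + 27
97 = 3 × 27 + 16
27 = 1 × 16 + 11
16 = 1 × 11 + 5
11 = 2 × 5 + 1
5 = 5 × 1 + 0
Continued fraction: [0; 3, 1, 1, 2, 5]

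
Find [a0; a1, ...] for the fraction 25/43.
[0; 1, 1, 2, 1, 1, 3]

Euclidean algorithm steps:
25 = 0 × 43 + 25
43 = 1 × 25 + 18
25 = 1 × 18 + 7
18 = 2 × 7 + 4
7 = 1 × 4 + 3
4 = 1 × 3 + 1
3 = 3 × 1 + 0
Continued fraction: [0; 1, 1, 2, 1, 1, 3]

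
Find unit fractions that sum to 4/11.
1/3 + 1/33

Greedy algorithm:
4/11: ceiling(11/4) = 3, use 1/3
1/33: ceiling(33/1) = 33, use 1/33
Result: 4/11 = 1/3 + 1/33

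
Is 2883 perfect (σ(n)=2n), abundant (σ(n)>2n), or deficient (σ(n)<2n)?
deficient

Proper divisors of 2883: sum = 1 + 3 + 31 + 93 + 961 = 1089
Since 1089 < 2883, 2883 is deficient.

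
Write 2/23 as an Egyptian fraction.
1/12 + 1/276

Greedy algorithm:
2/23: ceiling(23/2) = 12, use 1/12
1/276: ceiling(276/1) = 276, use 1/276
Result: 2/23 = 1/12 + 1/276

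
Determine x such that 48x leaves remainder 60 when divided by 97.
x ≡ 74 (mod 97)

gcd(48, 97) = 1, which divides 60, so solutions exist.
Find 48^(-1) mod 97 by the extended Euclidean algorithm:
97 = 2 × 48 + 1  ⟹  1 = (1)·97 + (-2)·48
So (-2)·48 ≡ 1 (mod 97), i.e. 48^(-1) ≡ -2 ≡ 95 (mod 97).
x ≡ 95 × 60 = 5700 ≡ 74 (mod 97).
Check: 48 × 74 = 3552 ≡ 60 (mod 97).
Unique solution: x ≡ 74 (mod 97)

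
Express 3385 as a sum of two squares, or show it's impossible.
24² + 53² (a=24, b=53)

Factorization: 3385 = 5 × 677
By Fermat: n is sum of two squares iff every prime p ≡ 3 (mod 4) appears to even power.
All primes ≡ 3 (mod 4) appear to even power.
Search a = 0, 1, 2, … for 3385 - a² a perfect square: first hit at a = 24: 3385 - 576 = 2809 = 53².
3385 = 24² + 53² = 576 + 2809 ✓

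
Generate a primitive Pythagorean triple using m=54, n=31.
(1955, 3348, 3877)

Euclid's formula: a = m² - n², b = 2mn, c = m² + n²
m = 54, n = 31
a = 54² - 31² = 2916 - 961 = 1955
b = 2 × 54 × 31 = 3348
c = 54² + 31² = 2916 + 961 = 3877
Verification: 1955² + 3348² = 3822025 + 11209104 = 15031129 = 3877² ✓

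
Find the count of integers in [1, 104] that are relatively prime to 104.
48

104 = 2^3 × 13
φ(n) = n × ∏(1 - 1/p) for each prime p dividing n
φ(104) = 104 × (1 - 1/2) × (1 - 1/13) = 48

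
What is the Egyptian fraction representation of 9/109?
1/13 + 1/178 + 1/36033 + 1/1817691892 + 1/8260009533788657268

Greedy algorithm:
9/109: ceiling(109/9) = 13, use 1/13
8/1417: ceiling(1417/8) = 178, use 1/178
7/252226: ceiling(252226/7) = 36033, use 1/36033
5/9088459458: ceiling(9088459458/5) = 1817691892, use 1/1817691892
1/8260009533788657268: ceiling(8260009533788657268/1) = 8260009533788657268, use 1/8260009533788657268
Result: 9/109 = 1/13 + 1/178 + 1/36033 + 1/1817691892 + 1/8260009533788657268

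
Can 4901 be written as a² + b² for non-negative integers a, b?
1² + 70² (a=1, b=70)

Factorization: 4901 = 13^2 × 29
By Fermat: n is sum of two squares iff every prime p ≡ 3 (mod 4) appears to even power.
All primes ≡ 3 (mod 4) appear to even power.
Search a = 0, 1, 2, … for 4901 - a² a perfect square: first hit at a = 1: 4901 - 1 = 4900 = 70².
4901 = 1² + 70² = 1 + 4900 ✓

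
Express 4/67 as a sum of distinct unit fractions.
1/17 + 1/1139

Greedy algorithm:
4/67: ceiling(67/4) = 17, use 1/17
1/1139: ceiling(1139/1) = 1139, use 1/1139
Result: 4/67 = 1/17 + 1/1139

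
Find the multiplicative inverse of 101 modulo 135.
131

gcd(101, 135) = 1, so the inverse exists.
Extended Euclidean algorithm on (135, 101):
135 = 1 × 101 + 34  ⟹  34 = (1)·135 + (-1)·101
101 = 2 × 34 + 33  ⟹  33 = (-2)·135 + (3)·101
34 = 1 × 33 + 1  ⟹  1 = (3)·135 + (-4)·101
So (-4)·101 ≡ 1 (mod 135), i.e. 101^(-1) ≡ -4 ≡ 131 (mod 135).
Check: 101 × 131 = 13231 ≡ 1 (mod 135)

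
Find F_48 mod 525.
126

Matrix identity: Q^n = [[F_(n+1), F_n], [F_n, F_(n-1)]] with Q = [[1,1],[1,0]].
n = 48 = 110000₂. Square-and-multiply, entries mod 525:
Q^1 = [[1,1],[1,0]]
Q^3 = (Q^1)²·Q = [[3,2],[2,1]]
Q^6 = (Q^3)² = [[13,8],[8,5]]
Q^12 = (Q^6)² = [[233,144],[144,89]]
Q^24 = (Q^12)² = [[475,168],[168,307]]
Q^48 = (Q^24)² = [[274,126],[126,148]]
F_48 mod 525 = Q^48[0][1] = 126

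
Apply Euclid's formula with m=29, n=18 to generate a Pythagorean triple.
(517, 1044, 1165)

Euclid's formula: a = m² - n², b = 2mn, c = m² + n²
m = 29, n = 18
a = 29² - 18² = 841 - 324 = 517
b = 2 × 29 × 18 = 1044
c = 29² + 18² = 841 + 324 = 1165
Verification: 517² + 1044² = 267289 + 1089936 = 1357225 = 1165² ✓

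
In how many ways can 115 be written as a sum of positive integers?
1064144451

p(n) counts ways to write n as a sum of positive integers (order ignored).
Euler's pentagonal recurrence: p(k) = p(k-1) + p(k-2) - p(k-5) - p(k-7) + p(k-12) + p(k-15) - ... (offsets j(3j∓1)/2, signs ++--, p(0)=1, p(<0)=0).
DP table for k = 0..114: p(0)=1, p(1)=1, p(2)=2, p(3)=3, p(4)=5, p(5)=7, p(6)=11, p(7)=15, p(8)=22, p(9)=30, p(10)=42, p(11)=56, p(12)=77, p(13)=101, p(14)=135, p(15)=176, p(16)=231, p(17)=297, p(18)=385, p(19)=490, p(20)=627, p(21)=792, p(22)=1002, p(23)=1255, p(24)=1575, p(25)=1958, p(26)=2436, p(27)=3010, p(28)=3718, p(29)=4565, p(30)=5604, p(31)=6842, p(32)=8349, p(33)=10143, p(34)=12310, p(35)=14883, p(36)=17977, p(37)=21637, p(38)=26015, p(39)=31185, p(40)=37338, p(41)=44583, p(42)=53174, p(43)=63261, p(44)=75175, p(45)=89134, p(46)=105558, p(47)=124754, p(48)=147273, p(49)=173525, p(50)=204226, p(51)=239943, p(52)=281589, p(53)=329931, p(54)=386155, p(55)=451276, p(56)=526823, p(57)=614154, p(58)=715220, p(59)=831820, p(60)=966467, p(61)=1121505, p(62)=1300156, p(63)=1505499, p(64)=1741630, p(65)=2012558, p(66)=2323520, p(67)=2679689, p(68)=3087735, p(69)=3554345, p(70)=4087968, p(71)=4697205, p(72)=5392783, p(73)=6185689, p(74)=7089500, p(75)=8118264, p(76)=9289091, p(77)=10619863, p(78)=12132164, p(79)=13848650, p(80)=15796476, p(81)=18004327, p(82)=20506255, p(83)=23338469, p(84)=26543660, p(85)=30167357, p(86)=34262962, p(87)=38887673, p(88)=44108109, p(89)=49995925, p(90)=56634173, p(91)=64112359, p(92)=72533807, p(93)=82010177, p(94)=92669720, p(95)=104651419, p(96)=118114304, p(97)=133230930, p(98)=150198136, p(99)=169229875, p(100)=190569292, p(101)=214481126, p(102)=241265379, p(103)=271248950, p(104)=304801365, p(105)=342325709, p(106)=384276336, p(107)=431149389, p(108)=483502844, p(109)=541946240, p(110)=607163746, p(111)=679903203, p(112)=761002156, p(113)=851376628, p(114)=952050665.
Final step: p(115) = p(114) + p(113) - p(110) - p(108) + p(103) + p(100) - p(93) - p(89) + p(80) + p(75) - p(64) - p(58) + p(45) + p(38) - p(23) - p(15)
= 952050665 + 851376628 - 607163746 - 483502844 + 271248950 + 190569292 - 82010177 - 49995925 + 15796476 + 8118264 - 1741630 - 715220 + 89134 + 26015 - 1255 - 176
= 1064144451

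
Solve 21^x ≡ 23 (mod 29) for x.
16

Baby-step giant-step with step n = ⌈√29⌉ = 6.
Baby steps 21^j mod 29 (j:value) for j=0..5: 0:1, 1:21, 2:6, 3:10, 4:7, 5:2.
Giant-step multiplier: 21^(-6) ≡ 21^(28-6) = 21^22 ≡ 9 (mod 29).
Giant steps γ_i = 23·9^i mod 29: γ_0=23, γ_1=4, γ_2=7 (in table at j=4).
x = i·n + j = 2·6 + 4 = 16.
Check: 21^16 ≡ 23 (mod 29).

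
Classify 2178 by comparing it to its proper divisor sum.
abundant

Proper divisors of 2178: sum = 1 + 2 + 3 + 6 + 9 + 11 + 18 + 22 + ... + 242 + 363 + 726 + 1089 (17 divisors) = 3009
Since 3009 > 2178, 2178 is abundant.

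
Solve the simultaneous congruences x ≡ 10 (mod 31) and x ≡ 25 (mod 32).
537

Using Chinese Remainder Theorem:
M = 31 × 32 = 992
M1 = 32, M2 = 31
y1 = 32^(-1) mod 31 = 1
y2 = 31^(-1) mod 32 = 31
x = (10×32×1 + 25×31×31) mod 992 = 537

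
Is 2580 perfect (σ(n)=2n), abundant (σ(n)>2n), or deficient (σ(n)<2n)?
abundant

Proper divisors of 2580: sum = 1 + 2 + 3 + 4 + 5 + 6 + 10 + 12 + ... + 516 + 645 + 860 + 1290 (23 divisors) = 4812
Since 4812 > 2580, 2580 is abundant.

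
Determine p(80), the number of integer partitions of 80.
15796476

p(n) counts ways to write n as a sum of positive integers (order ignored).
Euler's pentagonal recurrence: p(k) = p(k-1) + p(k-2) - p(k-5) - p(k-7) + p(k-12) + p(k-15) - ... (offsets j(3j∓1)/2, signs ++--, p(0)=1, p(<0)=0).
DP table for k = 0..79: p(0)=1, p(1)=1, p(2)=2, p(3)=3, p(4)=5, p(5)=7, p(6)=11, p(7)=15, p(8)=22, p(9)=30, p(10)=42, p(11)=56, p(12)=77, p(13)=101, p(14)=135, p(15)=176, p(16)=231, p(17)=297, p(18)=385, p(19)=490, p(20)=627, p(21)=792, p(22)=1002, p(23)=1255, p(24)=1575, p(25)=1958, p(26)=2436, p(27)=3010, p(28)=3718, p(29)=4565, p(30)=5604, p(31)=6842, p(32)=8349, p(33)=10143, p(34)=12310, p(35)=14883, p(36)=17977, p(37)=21637, p(38)=26015, p(39)=31185, p(40)=37338, p(41)=44583, p(42)=53174, p(43)=63261, p(44)=75175, p(45)=89134, p(46)=105558, p(47)=124754, p(48)=147273, p(49)=173525, p(50)=204226, p(51)=239943, p(52)=281589, p(53)=329931, p(54)=386155, p(55)=451276, p(56)=526823, p(57)=614154, p(58)=715220, p(59)=831820, p(60)=966467, p(61)=1121505, p(62)=1300156, p(63)=1505499, p(64)=1741630, p(65)=2012558, p(66)=2323520, p(67)=2679689, p(68)=3087735, p(69)=3554345, p(70)=4087968, p(71)=4697205, p(72)=5392783, p(73)=6185689, p(74)=7089500, p(75)=8118264, p(76)=9289091, p(77)=10619863, p(78)=12132164, p(79)=13848650.
Final step: p(80) = p(79) + p(78) - p(75) - p(73) + p(68) + p(65) - p(58) - p(54) + p(45) + p(40) - p(29) - p(23) + p(10) + p(3)
= 13848650 + 12132164 - 8118264 - 6185689 + 3087735 + 2012558 - 715220 - 386155 + 89134 + 37338 - 4565 - 1255 + 42 + 3
= 15796476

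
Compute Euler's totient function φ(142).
70

142 = 2 × 71
φ(n) = n × ∏(1 - 1/p) for each prime p dividing n
φ(142) = 142 × (1 - 1/2) × (1 - 1/71) = 70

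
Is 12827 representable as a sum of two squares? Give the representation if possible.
Not possible

Factorization: 12827 = 101 × 127
By Fermat: n is sum of two squares iff every prime p ≡ 3 (mod 4) appears to even power.
Prime(s) ≡ 3 (mod 4) with odd exponent: [(127, 1)]
Therefore 12827 cannot be expressed as a² + b².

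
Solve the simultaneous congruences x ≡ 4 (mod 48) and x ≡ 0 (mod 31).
868

Using Chinese Remainder Theorem:
M = 48 × 31 = 1488
M1 = 31, M2 = 48
y1 = 31^(-1) mod 48 = 31
y2 = 48^(-1) mod 31 = 11
x = (4×31×31 + 0×48×11) mod 1488 = 868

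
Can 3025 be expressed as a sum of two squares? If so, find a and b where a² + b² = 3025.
0² + 55² (a=0, b=55)

Factorization: 3025 = 5^2 × 11^2
By Fermat: n is sum of two squares iff every prime p ≡ 3 (mod 4) appears to even power.
All primes ≡ 3 (mod 4) appear to even power.
Search a = 0, 1, 2, … for 3025 - a² a perfect square: first hit at a = 0: 3025 - 0 = 3025 = 55².
3025 = 0² + 55² = 0 + 3025 ✓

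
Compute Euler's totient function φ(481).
432

481 = 13 × 37
φ(n) = n × ∏(1 - 1/p) for each prime p dividing n
φ(481) = 481 × (1 - 1/13) × (1 - 1/37) = 432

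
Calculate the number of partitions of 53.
329931

p(n) counts ways to write n as a sum of positive integers (order ignored).
Euler's pentagonal recurrence: p(k) = p(k-1) + p(k-2) - p(k-5) - p(k-7) + p(k-12) + p(k-15) - ... (offsets j(3j∓1)/2, signs ++--, p(0)=1, p(<0)=0).
DP table for k = 0..52: p(0)=1, p(1)=1, p(2)=2, p(3)=3, p(4)=5, p(5)=7, p(6)=11, p(7)=15, p(8)=22, p(9)=30, p(10)=42, p(11)=56, p(12)=77, p(13)=101, p(14)=135, p(15)=176, p(16)=231, p(17)=297, p(18)=385, p(19)=490, p(20)=627, p(21)=792, p(22)=1002, p(23)=1255, p(24)=1575, p(25)=1958, p(26)=2436, p(27)=3010, p(28)=3718, p(29)=4565, p(30)=5604, p(31)=6842, p(32)=8349, p(33)=10143, p(34)=12310, p(35)=14883, p(36)=17977, p(37)=21637, p(38)=26015, p(39)=31185, p(40)=37338, p(41)=44583, p(42)=53174, p(43)=63261, p(44)=75175, p(45)=89134, p(46)=105558, p(47)=124754, p(48)=147273, p(49)=173525, p(50)=204226, p(51)=239943, p(52)=281589.
Final step: p(53) = p(52) + p(51) - p(48) - p(46) + p(41) + p(38) - p(31) - p(27) + p(18) + p(13) - p(2)
= 281589 + 239943 - 147273 - 105558 + 44583 + 26015 - 6842 - 3010 + 385 + 101 - 2
= 329931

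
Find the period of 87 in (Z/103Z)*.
102

103 is prime, so ord(87) divides φ(103) = 102.
Divisors of 102: 1, 2, 3, 6, 17, 34, 51, 102.
Repeated squaring: 87^1 ≡ 87, 87^2 ≡ 50, 87^4 ≡ 28, 87^8 ≡ 63, 87^16 ≡ 55, 87^32 ≡ 38, 87^64 ≡ 2 (mod 103).
Test 87^d mod 103 for each divisor d in increasing order:
87^1 ≡ 87
87^2 ≡ 50
87^3 = 87^2·87^1 ≡ 24
87^6 = 87^4·87^2 ≡ 61
87^17 = 87^16·87^1 ≡ 47
87^34 = 87^32·87^2 ≡ 46
87^51 = 87^32·87^16·87^2·87^1 ≡ 102
87^102 = 87^64·87^32·87^4·87^2 ≡ 1  ← first divisor giving 1
The order is 102.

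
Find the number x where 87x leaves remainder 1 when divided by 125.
23

gcd(87, 125) = 1, so the inverse exists.
Extended Euclidean algorithm on (125, 87):
125 = 1 × 87 + 38  ⟹  38 = (1)·125 + (-1)·87
87 = 2 × 38 + 11  ⟹  11 = (-2)·125 + (3)·87
38 = 3 × 11 + 5  ⟹  5 = (7)·125 + (-10)·87
11 = 2 × 5 + 1  ⟹  1 = (-16)·125 + (23)·87
So (23)·87 ≡ 1 (mod 125), i.e. 87^(-1) ≡ 23 (mod 125).
Check: 87 × 23 = 2001 ≡ 1 (mod 125)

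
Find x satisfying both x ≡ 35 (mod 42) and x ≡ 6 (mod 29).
35

Using Chinese Remainder Theorem:
M = 42 × 29 = 1218
M1 = 29, M2 = 42
y1 = 29^(-1) mod 42 = 29
y2 = 42^(-1) mod 29 = 9
x = (35×29×29 + 6×42×9) mod 1218 = 35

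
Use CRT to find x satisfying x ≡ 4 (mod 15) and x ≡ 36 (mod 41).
364

Using Chinese Remainder Theorem:
M = 15 × 41 = 615
M1 = 41, M2 = 15
y1 = 41^(-1) mod 15 = 11
y2 = 15^(-1) mod 41 = 11
x = (4×41×11 + 36×15×11) mod 615 = 364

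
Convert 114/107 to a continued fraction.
[1; 15, 3, 2]

Euclidean algorithm steps:
114 = 1 × 107 + 7
107 = 15 × 7 + 2
7 = 3 × 2 + 1
2 = 2 × 1 + 0
Continued fraction: [1; 15, 3, 2]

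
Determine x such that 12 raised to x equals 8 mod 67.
21

Baby-step giant-step with step n = ⌈√67⌉ = 9.
Baby steps 12^j mod 67 (j:value) for j=0..8: 0:1, 1:12, 2:10, 3:53, 4:33, 5:61, 6:62, 7:7, 8:17.
Giant-step multiplier: 12^(-9) ≡ 12^(66-9) = 12^57 ≡ 45 (mod 67).
Giant steps γ_i = 8·45^i mod 67: γ_0=8, γ_1=25, γ_2=53 (in table at j=3).
x = i·n + j = 2·9 + 3 = 21.
Check: 12^21 ≡ 8 (mod 67).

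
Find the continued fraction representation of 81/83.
[0; 1, 40, 2]

Euclidean algorithm steps:
81 = 0 × 83 + 81
83 = 1 × 81 + 2
81 = 40 × 2 + 1
2 = 2 × 1 + 0
Continued fraction: [0; 1, 40, 2]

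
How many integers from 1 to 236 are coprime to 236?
116

236 = 2^2 × 59
φ(n) = n × ∏(1 - 1/p) for each prime p dividing n
φ(236) = 236 × (1 - 1/2) × (1 - 1/59) = 116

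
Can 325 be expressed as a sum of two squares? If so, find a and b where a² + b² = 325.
1² + 18² (a=1, b=18)

Factorization: 325 = 5^2 × 13
By Fermat: n is sum of two squares iff every prime p ≡ 3 (mod 4) appears to even power.
All primes ≡ 3 (mod 4) appear to even power.
Search a = 0, 1, 2, … for 325 - a² a perfect square: first hit at a = 1: 325 - 1 = 324 = 18².
325 = 1² + 18² = 1 + 324 ✓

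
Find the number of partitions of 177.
522115831195

p(n) counts ways to write n as a sum of positive integers (order ignored).
Euler's pentagonal recurrence: p(k) = p(k-1) + p(k-2) - p(k-5) - p(k-7) + p(k-12) + p(k-15) - ... (offsets j(3j∓1)/2, signs ++--, p(0)=1, p(<0)=0).
DP table for k = 0..176: p(0)=1, p(1)=1, p(2)=2, p(3)=3, p(4)=5, p(5)=7, p(6)=11, p(7)=15, p(8)=22, p(9)=30, p(10)=42, p(11)=56, p(12)=77, p(13)=101, p(14)=135, p(15)=176, p(16)=231, p(17)=297, p(18)=385, p(19)=490, p(20)=627, p(21)=792, p(22)=1002, p(23)=1255, p(24)=1575, p(25)=1958, p(26)=2436, p(27)=3010, p(28)=3718, p(29)=4565, p(30)=5604, p(31)=6842, p(32)=8349, p(33)=10143, p(34)=12310, p(35)=14883, p(36)=17977, p(37)=21637, p(38)=26015, p(39)=31185, p(40)=37338, p(41)=44583, p(42)=53174, p(43)=63261, p(44)=75175, p(45)=89134, p(46)=105558, p(47)=124754, p(48)=147273, p(49)=173525, p(50)=204226, p(51)=239943, p(52)=281589, p(53)=329931, p(54)=386155, p(55)=451276, p(56)=526823, p(57)=614154, p(58)=715220, p(59)=831820, p(60)=966467, p(61)=1121505, p(62)=1300156, p(63)=1505499, p(64)=1741630, p(65)=2012558, p(66)=2323520, p(67)=2679689, p(68)=3087735, p(69)=3554345, p(70)=4087968, p(71)=4697205, p(72)=5392783, p(73)=6185689, p(74)=7089500, p(75)=8118264, p(76)=9289091, p(77)=10619863, p(78)=12132164, p(79)=13848650, p(80)=15796476, p(81)=18004327, p(82)=20506255, p(83)=23338469, p(84)=26543660, p(85)=30167357, p(86)=34262962, p(87)=38887673, p(88)=44108109, p(89)=49995925, p(90)=56634173, p(91)=64112359, p(92)=72533807, p(93)=82010177, p(94)=92669720, p(95)=104651419, p(96)=118114304, p(97)=133230930, p(98)=150198136, p(99)=169229875, p(100)=190569292, p(101)=214481126, p(102)=241265379, p(103)=271248950, p(104)=304801365, p(105)=342325709, p(106)=384276336, p(107)=431149389, p(108)=483502844, p(109)=541946240, p(110)=607163746, p(111)=679903203, p(112)=761002156, p(113)=851376628, p(114)=952050665, p(115)=1064144451, p(116)=1188908248, p(117)=1327710076, p(118)=1482074143, p(119)=1653668665, p(120)=1844349560, p(121)=2056148051, p(122)=2291320912, p(123)=2552338241, p(124)=2841940500, p(125)=3163127352, p(126)=3519222692, p(127)=3913864295, p(128)=4351078600, p(129)=4835271870, p(130)=5371315400, p(131)=5964539504, p(132)=6620830889, p(133)=7346629512, p(134)=8149040695, p(135)=9035836076, p(136)=10015581680, p(137)=11097645016, p(138)=12292341831, p(139)=13610949895, p(140)=15065878135, p(141)=16670689208, p(142)=18440293320, p(143)=20390982757, p(144)=22540654445, p(145)=24908858009, p(146)=27517052599, p(147)=30388671978, p(148)=33549419497, p(149)=37027355200, p(150)=40853235313, p(151)=45060624582, p(152)=49686288421, p(153)=54770336324, p(154)=60356673280, p(155)=66493182097, p(156)=73232243759, p(157)=80630964769, p(158)=88751778802, p(159)=97662728555, p(160)=107438159466, p(161)=118159068427, p(162)=129913904637, p(163)=142798995930, p(164)=156919475295, p(165)=172389800255, p(166)=189334822579, p(167)=207890420102, p(168)=228204732751, p(169)=250438925115, p(170)=274768617130, p(171)=301384802048, p(172)=330495499613, p(173)=362326859895, p(174)=397125074750, p(175)=435157697830, p(176)=476715857290.
Final step: p(177) = p(176) + p(175) - p(172) - p(170) + p(165) + p(162) - p(155) - p(151) + p(142) + p(137) - p(126) - p(120) + p(107) + p(100) - p(85) - p(77) + p(60) + p(51) - p(32) - p(22) + p(1)
= 476715857290 + 435157697830 - 330495499613 - 274768617130 + 172389800255 + 129913904637 - 66493182097 - 45060624582 + 18440293320 + 11097645016 - 3519222692 - 1844349560 + 431149389 + 190569292 - 30167357 - 10619863 + 966467 + 239943 - 8349 - 1002 + 1
= 522115831195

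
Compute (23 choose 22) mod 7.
2

Using Lucas' theorem:
Write n=23 and k=22 in base 7:
n in base 7: [3, 2]
k in base 7: [3, 1]
C(23,22) mod 7 = ∏ C(n_i, k_i) mod 7
Digit binomials (mod 7): C(3,3) = 1; C(2,1) = 2
Product: 1 × 2 = 2 ≡ 2 (mod 7)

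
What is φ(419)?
418

419 = 419
φ(n) = n × ∏(1 - 1/p) for each prime p dividing n
φ(419) = 419 × (1 - 1/419) = 418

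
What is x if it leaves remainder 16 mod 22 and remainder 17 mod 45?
962

Using Chinese Remainder Theorem:
M = 22 × 45 = 990
M1 = 45, M2 = 22
y1 = 45^(-1) mod 22 = 1
y2 = 22^(-1) mod 45 = 43
x = (16×45×1 + 17×22×43) mod 990 = 962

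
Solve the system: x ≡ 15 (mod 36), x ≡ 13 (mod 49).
699

Using Chinese Remainder Theorem:
M = 36 × 49 = 1764
M1 = 49, M2 = 36
y1 = 49^(-1) mod 36 = 25
y2 = 36^(-1) mod 49 = 15
x = (15×49×25 + 13×36×15) mod 1764 = 699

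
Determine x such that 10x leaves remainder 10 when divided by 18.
x ≡ 1 (mod 9)

gcd(10, 18) = 2, which divides 10, so solutions exist.
Divide through by 2: 5x ≡ 5 (mod 9).
Find 5^(-1) mod 9 by the extended Euclidean algorithm:
9 = 1 × 5 + 4  ⟹  4 = (1)·9 + (-1)·5
5 = 1 × 4 + 1  ⟹  1 = (-1)·9 + (2)·5
So (2)·5 ≡ 1 (mod 9), i.e. 5^(-1) ≡ 2 (mod 9).
x ≡ 2 × 5 = 10 ≡ 1 (mod 9).
Check: 10 × 1 = 10 ≡ 10 (mod 18).
x ≡ 1 (mod 9), giving 2 solutions mod 18.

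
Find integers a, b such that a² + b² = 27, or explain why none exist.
Not possible

Factorization: 27 = 3^3
By Fermat: n is sum of two squares iff every prime p ≡ 3 (mod 4) appears to even power.
Prime(s) ≡ 3 (mod 4) with odd exponent: [(3, 3)]
Therefore 27 cannot be expressed as a² + b².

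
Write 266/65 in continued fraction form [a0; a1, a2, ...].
[4; 10, 1, 5]

Euclidean algorithm steps:
266 = 4 × 65 + 6
65 = 10 × 6 + 5
6 = 1 × 5 + 1
5 = 5 × 1 + 0
Continued fraction: [4; 10, 1, 5]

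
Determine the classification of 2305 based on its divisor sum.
deficient

Proper divisors of 2305: sum = 1 + 5 + 461 = 467
Since 467 < 2305, 2305 is deficient.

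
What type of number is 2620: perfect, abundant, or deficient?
abundant

Proper divisors of 2620: sum = 1 + 2 + 4 + 5 + 10 + 20 + 131 + 262 + 524 + 655 + 1310 = 2924
Since 2924 > 2620, 2620 is abundant.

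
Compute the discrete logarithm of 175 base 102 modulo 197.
132

Baby-step giant-step with step n = ⌈√197⌉ = 15.
Baby steps 102^j mod 197 (j:value) for j=0..14: 0:1, 1:102, 2:160, 3:166, 4:187, 5:162, 6:173, 7:113, 8:100, 9:153, 10:43, 11:52, 12:182, 13:46, 14:161.
Giant-step multiplier: 102^(-15) ≡ 102^(196-15) = 102^181 ≡ 111 (mod 197).
Giant steps γ_i = 175·111^i mod 197: γ_0=175, γ_1=119, γ_2=10, γ_3=125, γ_4=85, γ_5=176, γ_6=33, γ_7=117, γ_8=182 (in table at j=12).
x = i·n + j = 8·15 + 12 = 132.
Check: 102^132 ≡ 175 (mod 197).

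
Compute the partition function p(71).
4697205

p(n) counts ways to write n as a sum of positive integers (order ignored).
Euler's pentagonal recurrence: p(k) = p(k-1) + p(k-2) - p(k-5) - p(k-7) + p(k-12) + p(k-15) - ... (offsets j(3j∓1)/2, signs ++--, p(0)=1, p(<0)=0).
DP table for k = 0..70: p(0)=1, p(1)=1, p(2)=2, p(3)=3, p(4)=5, p(5)=7, p(6)=11, p(7)=15, p(8)=22, p(9)=30, p(10)=42, p(11)=56, p(12)=77, p(13)=101, p(14)=135, p(15)=176, p(16)=231, p(17)=297, p(18)=385, p(19)=490, p(20)=627, p(21)=792, p(22)=1002, p(23)=1255, p(24)=1575, p(25)=1958, p(26)=2436, p(27)=3010, p(28)=3718, p(29)=4565, p(30)=5604, p(31)=6842, p(32)=8349, p(33)=10143, p(34)=12310, p(35)=14883, p(36)=17977, p(37)=21637, p(38)=26015, p(39)=31185, p(40)=37338, p(41)=44583, p(42)=53174, p(43)=63261, p(44)=75175, p(45)=89134, p(46)=105558, p(47)=124754, p(48)=147273, p(49)=173525, p(50)=204226, p(51)=239943, p(52)=281589, p(53)=329931, p(54)=386155, p(55)=451276, p(56)=526823, p(57)=614154, p(58)=715220, p(59)=831820, p(60)=966467, p(61)=1121505, p(62)=1300156, p(63)=1505499, p(64)=1741630, p(65)=2012558, p(66)=2323520, p(67)=2679689, p(68)=3087735, p(69)=3554345, p(70)=4087968.
Final step: p(71) = p(70) + p(69) - p(66) - p(64) + p(59) + p(56) - p(49) - p(45) + p(36) + p(31) - p(20) - p(14) + p(1)
= 4087968 + 3554345 - 2323520 - 1741630 + 831820 + 526823 - 173525 - 89134 + 17977 + 6842 - 627 - 135 + 1
= 4697205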